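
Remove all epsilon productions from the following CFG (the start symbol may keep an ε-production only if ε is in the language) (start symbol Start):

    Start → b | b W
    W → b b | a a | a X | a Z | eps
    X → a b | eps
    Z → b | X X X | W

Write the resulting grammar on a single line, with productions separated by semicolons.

Start → b | b W; W → b b | a a | a X | a | a Z; X → a b; Z → b | X X X | X X | X | W

The nullable symbols are {W, X, Z}.
ε ∉ L(G), so no ε-production is kept.
For each production, add variants omitting each subset of nullable occurrences: W → a X gives a X | a. Z → X X X gives X X X | X X | X.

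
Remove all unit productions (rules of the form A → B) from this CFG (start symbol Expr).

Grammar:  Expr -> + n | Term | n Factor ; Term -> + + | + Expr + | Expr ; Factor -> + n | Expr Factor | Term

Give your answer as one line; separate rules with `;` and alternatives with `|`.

Unit pairs: Expr ⇒* {Term}; Factor ⇒* {Expr, Term}; Term ⇒* {Expr}.
Replace each nonterminal's rules with the union of the non-unit rules of every nonterminal it unit-derives.

Expr -> + + | + Expr + | + n | n Factor; Term -> + + | + Expr + | + n | n Factor; Factor -> + + | + Expr + | + n | Expr Factor | n Factor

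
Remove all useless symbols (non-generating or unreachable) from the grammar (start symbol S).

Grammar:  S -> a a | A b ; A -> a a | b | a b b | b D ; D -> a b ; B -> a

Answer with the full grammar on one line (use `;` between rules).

Generating nonterminals: {A, B, D, S}.
Reachable from S after that: {A, D, S}.
Removed useless symbols: {B} and every production mentioning them.

S -> a a | A b; A -> a a | b | a b b | b D; D -> a b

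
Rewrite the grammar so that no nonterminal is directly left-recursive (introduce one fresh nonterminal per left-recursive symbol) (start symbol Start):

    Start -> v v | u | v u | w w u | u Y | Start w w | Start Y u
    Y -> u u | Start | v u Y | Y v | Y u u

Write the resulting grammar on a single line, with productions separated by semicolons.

Left recursion appears on Start, Y.
For Start: α = {w w, Y u}, β = {v v, u, v u, w w u, u Y}. Rewrite as Start → β Start1 and Start1 → α Start1 | ε.
For Y: α = {v, u u}, β = {u u, Start, v u Y}. Rewrite as Y → β Y1 and Y1 → α Y1 | ε.

Start -> v v Start1 | u Start1 | v u Start1 | w w u Start1 | u Y Start1; Y -> u u Y1 | Start Y1 | v u Y Y1; Start1 -> w w Start1 | Y u Start1 | ε; Y1 -> v Y1 | u u Y1 | ε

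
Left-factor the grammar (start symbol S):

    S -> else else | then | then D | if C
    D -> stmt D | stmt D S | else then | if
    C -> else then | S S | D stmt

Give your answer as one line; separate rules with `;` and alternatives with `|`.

S -> else else | if C | then S'; D -> else then | if | stmt D D'; C -> else then | S S | D stmt; S' -> ε | D; D' -> ε | S

S has alternatives sharing prefix 'then': factor to S → then S' with S' → ε | D.
D has alternatives sharing prefix 'stmt D': factor to D → stmt D D' with D' → ε | S.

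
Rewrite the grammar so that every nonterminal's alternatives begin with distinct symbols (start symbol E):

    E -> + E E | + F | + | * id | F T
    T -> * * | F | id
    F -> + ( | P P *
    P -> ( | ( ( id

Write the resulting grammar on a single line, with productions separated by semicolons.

E has alternatives sharing prefix '+': factor to E → + E' with E' → E E | F | ε.
P has alternatives sharing prefix '(': factor to P → ( P' with P' → ε | ( id.

E -> * id | F T | + E'; T -> * * | F | id; F -> + ( | P P *; P -> ( P'; E' -> E E | F | ε; P' -> ε | ( id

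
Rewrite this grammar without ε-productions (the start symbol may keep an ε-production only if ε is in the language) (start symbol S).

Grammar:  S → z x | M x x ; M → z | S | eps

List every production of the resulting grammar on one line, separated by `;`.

Nullable set = {M}.
ε ∉ L(G), so no ε-production is kept.
Expand every rule over subsets of its nullable positions: S → M x x gives M x x | x x.

S → z x | M x x | x x; M → z | S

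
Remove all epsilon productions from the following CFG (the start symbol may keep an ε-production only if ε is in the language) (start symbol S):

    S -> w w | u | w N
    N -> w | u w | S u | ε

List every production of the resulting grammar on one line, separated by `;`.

Nullable nonterminals: {N}.
ε ∉ L(G), so no ε-production is kept.
For each production, add variants omitting each subset of nullable occurrences: S → w N gives w N | w.

S -> w w | u | w N | w; N -> w | u w | S u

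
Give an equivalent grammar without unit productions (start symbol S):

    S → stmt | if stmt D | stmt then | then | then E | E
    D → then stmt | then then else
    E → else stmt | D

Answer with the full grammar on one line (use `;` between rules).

Unit pairs: E ⇒* {D}; S ⇒* {D, E}.
For every A with A ⇒* B via unit rules, add B's non-unit alternatives to A; then delete every rule of the form X → Y.

S → else stmt | then stmt | then then else | stmt | if stmt D | stmt then | then | then E; D → then stmt | then then else; E → else stmt | then stmt | then then else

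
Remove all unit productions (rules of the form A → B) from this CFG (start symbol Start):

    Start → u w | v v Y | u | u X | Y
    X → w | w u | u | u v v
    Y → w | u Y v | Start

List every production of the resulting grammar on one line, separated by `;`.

Start → u w | v v Y | u | u X | w | u Y v; X → w | w u | u | u v v; Y → u w | v v Y | u | u X | w | u Y v

Unit pairs: Start ⇒* {Y}; Y ⇒* {Start}.
For every A with A ⇒* B via unit rules, add B's non-unit alternatives to A; then delete every rule of the form X → Y.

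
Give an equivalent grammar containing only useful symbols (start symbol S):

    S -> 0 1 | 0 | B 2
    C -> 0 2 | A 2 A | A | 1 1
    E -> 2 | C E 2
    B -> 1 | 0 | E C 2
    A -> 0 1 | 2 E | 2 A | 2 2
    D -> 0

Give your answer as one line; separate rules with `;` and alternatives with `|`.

Generating nonterminals: {A, B, C, D, E, S}.
Reachable from S after that: {A, B, C, E, S}.
Removed useless symbols: {D} and every production mentioning them.

S -> 0 1 | 0 | B 2; C -> 0 2 | A 2 A | A | 1 1; E -> 2 | C E 2; B -> 1 | 0 | E C 2; A -> 0 1 | 2 E | 2 A | 2 2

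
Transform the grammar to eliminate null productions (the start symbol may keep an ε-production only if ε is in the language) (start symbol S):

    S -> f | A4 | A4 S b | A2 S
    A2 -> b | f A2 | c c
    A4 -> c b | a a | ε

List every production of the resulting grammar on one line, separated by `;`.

Nullable set = {A4, S}.
ε ∈ L(G) since S is nullable, so keep S → ε.
Expand every rule over subsets of its nullable positions: S → A4 S b gives A4 S b | A4 b | S b | b. S → A2 S gives A2 S | A2.

S -> f | A4 | A4 S b | A4 b | S b | b | A2 S | A2 | ε; A2 -> b | f A2 | c c; A4 -> c b | a a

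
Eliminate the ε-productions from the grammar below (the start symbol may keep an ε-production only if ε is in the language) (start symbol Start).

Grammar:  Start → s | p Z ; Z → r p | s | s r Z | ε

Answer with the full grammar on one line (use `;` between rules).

The nullable symbols are {Z}.
ε ∉ L(G), so no ε-production is kept.
Add the nullable-subset variants: Start → p Z gives p Z | p. Z → s r Z gives s r Z | s r.

Start → s | p Z | p; Z → r p | s | s r Z | s r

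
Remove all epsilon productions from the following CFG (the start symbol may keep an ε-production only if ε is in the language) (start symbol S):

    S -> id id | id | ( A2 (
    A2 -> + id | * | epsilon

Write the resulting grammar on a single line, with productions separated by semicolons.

The nullable symbols are {A2}.
ε ∉ L(G), so no ε-production is kept.
Expand every rule over subsets of its nullable positions: S → ( A2 ( gives ( A2 ( | ( (.

S -> id id | id | ( A2 ( | ( (; A2 -> + id | *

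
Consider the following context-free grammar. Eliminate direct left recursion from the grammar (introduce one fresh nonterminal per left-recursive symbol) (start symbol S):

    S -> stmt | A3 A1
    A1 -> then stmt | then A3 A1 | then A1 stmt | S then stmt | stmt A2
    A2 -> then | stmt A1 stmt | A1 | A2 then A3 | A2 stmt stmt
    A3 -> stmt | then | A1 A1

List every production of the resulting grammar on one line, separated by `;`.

S -> stmt | A3 A1; A1 -> then stmt | then A3 A1 | then A1 stmt | S then stmt | stmt A2; A2 -> then A2' | stmt A1 stmt A2' | A1 A2'; A3 -> stmt | then | A1 A1; A2' -> then A3 A2' | stmt stmt A2' | ε

Left recursion appears on A2.
For A2: α = {then A3, stmt stmt}, β = {then, stmt A1 stmt, A1}. Rewrite as A2 → β A2' and A2' → α A2' | ε.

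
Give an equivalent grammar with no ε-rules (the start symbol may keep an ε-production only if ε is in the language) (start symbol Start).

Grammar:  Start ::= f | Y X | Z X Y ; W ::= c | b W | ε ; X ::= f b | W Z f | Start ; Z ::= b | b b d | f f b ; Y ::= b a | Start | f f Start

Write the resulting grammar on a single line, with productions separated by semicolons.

Nullable nonterminals: {W}.
ε ∉ L(G), so no ε-production is kept.
Expand every rule over subsets of its nullable positions: W → b W gives b W | b. X → W Z f gives W Z f | Z f.

Start ::= f | Y X | Z X Y; W ::= c | b W | b; X ::= f b | W Z f | Z f | Start; Z ::= b | b b d | f f b; Y ::= b a | Start | f f Start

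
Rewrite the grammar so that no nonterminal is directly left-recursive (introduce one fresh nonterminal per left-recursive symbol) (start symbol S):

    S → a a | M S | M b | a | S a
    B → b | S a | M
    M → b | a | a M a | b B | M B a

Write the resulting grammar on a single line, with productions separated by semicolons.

S → a a S' | M S S' | M b S' | a S'; B → b | S a | M; M → b M' | a M' | a M a M' | b B M'; S' → a S' | ε; M' → B a M' | ε

Left recursion appears on S, M.
For S: α = {a}, β = {a a, M S, M b, a}. Rewrite as S → β S' and S' → α S' | ε.
For M: α = {B a}, β = {b, a, a M a, b B}. Rewrite as M → β M' and M' → α M' | ε.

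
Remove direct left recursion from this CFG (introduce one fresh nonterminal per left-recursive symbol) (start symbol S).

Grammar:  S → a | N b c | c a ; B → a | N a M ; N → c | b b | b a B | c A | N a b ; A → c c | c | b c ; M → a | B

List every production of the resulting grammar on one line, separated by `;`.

Directly left-recursive nonterminal: N.
For N: α = {a b}, β = {c, b b, b a B, c A}. Rewrite as N → β N' and N' → α N' | ε.

S → a | N b c | c a; B → a | N a M; N → c N' | b b N' | b a B N' | c A N'; A → c c | c | b c; M → a | B; N' → a b N' | ε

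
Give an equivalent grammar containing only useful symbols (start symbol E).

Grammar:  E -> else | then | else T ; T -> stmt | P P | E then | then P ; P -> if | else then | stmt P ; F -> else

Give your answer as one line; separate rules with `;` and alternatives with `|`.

E -> else | then | else T; T -> stmt | P P | E then | then P; P -> if | else then | stmt P

Generating nonterminals: {E, F, P, T}.
Reachable from E after that: {E, P, T}.
Removed useless symbols: {F} and every production mentioning them.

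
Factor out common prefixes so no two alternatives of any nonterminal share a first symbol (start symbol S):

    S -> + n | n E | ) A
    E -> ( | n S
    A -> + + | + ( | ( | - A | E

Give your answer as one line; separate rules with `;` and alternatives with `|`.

S -> + n | n E | ) A; E -> ( | n S; A -> ( | - A | E | + A'; A' -> + | (

A has alternatives sharing prefix '+': factor to A → + A' with A' → + | (.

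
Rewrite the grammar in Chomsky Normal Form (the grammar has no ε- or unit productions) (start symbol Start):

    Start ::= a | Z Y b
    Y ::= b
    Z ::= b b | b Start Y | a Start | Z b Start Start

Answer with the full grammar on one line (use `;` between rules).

Introduce a nonterminal for each terminal appearing in a rule of length ≥ 2: X1 → b, X2 → a.
Binarize each right-hand side of length ≥ 3 by chaining fresh nonterminals (Y1, Y2, …): affected rules were Start → Z Y X1; Z → X1 Start Y; Z → Z X1 Start Start.

Start ::= a | Z Y1; Y ::= b; Z ::= X1 X1 | X1 Y2 | X2 Start | Z Y3; X1 ::= b; X2 ::= a; Y1 ::= Y X1; Y2 ::= Start Y; Y3 ::= X1 Y4; Y4 ::= Start Start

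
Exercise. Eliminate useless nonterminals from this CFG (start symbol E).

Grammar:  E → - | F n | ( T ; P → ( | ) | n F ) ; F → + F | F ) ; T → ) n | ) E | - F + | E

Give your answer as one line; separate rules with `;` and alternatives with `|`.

E → - | ( T; T → ) n | ) E | E

Generating nonterminals: {E, P, T}.
Reachable from E after that: {E, T}.
Removed useless symbols: {F, P} and every production mentioning them.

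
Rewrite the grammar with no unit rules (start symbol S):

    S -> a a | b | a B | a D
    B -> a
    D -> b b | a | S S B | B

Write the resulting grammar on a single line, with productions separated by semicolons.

Unit pairs: D ⇒* {B}.
Replace each nonterminal's rules with the union of the non-unit rules of every nonterminal it unit-derives.

S -> a a | b | a B | a D; B -> a; D -> a | b b | S S B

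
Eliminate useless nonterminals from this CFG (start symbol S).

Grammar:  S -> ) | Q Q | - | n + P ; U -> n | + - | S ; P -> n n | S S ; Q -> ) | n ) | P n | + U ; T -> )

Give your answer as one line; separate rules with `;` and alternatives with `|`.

Generating nonterminals: {P, Q, S, T, U}.
Reachable from S after that: {P, Q, S, U}.
Removed useless symbols: {T} and every production mentioning them.

S -> ) | Q Q | - | n + P; U -> n | + - | S; P -> n n | S S; Q -> ) | n ) | P n | + U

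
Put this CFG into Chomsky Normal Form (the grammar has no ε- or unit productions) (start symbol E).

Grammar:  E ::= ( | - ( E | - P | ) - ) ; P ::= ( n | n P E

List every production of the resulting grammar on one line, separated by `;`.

E ::= ( | X1 Y1 | X1 P | X3 Y2; P ::= X2 X4 | X4 Y3; X1 ::= -; X2 ::= (; X3 ::= ); X4 ::= n; Y1 ::= X2 E; Y2 ::= X1 X3; Y3 ::= P E

Introduce a nonterminal for each terminal appearing in a rule of length ≥ 2: X1 → -, X2 → (, X3 → ), X4 → n.
Binarize each right-hand side of length ≥ 3 by chaining fresh nonterminals (Y1, Y2, …): affected rules were E → X1 X2 E; E → X3 X1 X3; P → X4 P E.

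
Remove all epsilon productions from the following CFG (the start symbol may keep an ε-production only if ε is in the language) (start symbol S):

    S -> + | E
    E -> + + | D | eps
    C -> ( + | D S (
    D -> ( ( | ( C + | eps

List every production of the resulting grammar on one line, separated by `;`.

Nullable nonterminals: {D, E, S}.
ε ∈ L(G) since S is nullable, so keep S → ε.
Expand every rule over subsets of its nullable positions: C → D S ( gives D S ( | D ( | S ( | (.

S -> + | E | ε; E -> + + | D; C -> ( + | D S ( | D ( | S ( | (; D -> ( ( | ( C +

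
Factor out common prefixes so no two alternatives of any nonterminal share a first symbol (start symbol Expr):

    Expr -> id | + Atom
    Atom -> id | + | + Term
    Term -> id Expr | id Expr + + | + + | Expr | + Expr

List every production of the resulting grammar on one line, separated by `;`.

Atom has alternatives sharing prefix '+': factor to Atom → + Atom1 with Atom1 → ε | Term.
Term has alternatives sharing prefix 'id Expr': factor to Term → id Expr Term1 with Term1 → ε | + +.
Term has alternatives sharing prefix '+': factor to Term → + Term2 with Term2 → + | Expr.

Expr -> id | + Atom; Atom -> id | + Atom1; Term -> Expr | id Expr Term1 | + Term2; Atom1 -> ε | Term; Term1 -> ε | + +; Term2 -> + | Expr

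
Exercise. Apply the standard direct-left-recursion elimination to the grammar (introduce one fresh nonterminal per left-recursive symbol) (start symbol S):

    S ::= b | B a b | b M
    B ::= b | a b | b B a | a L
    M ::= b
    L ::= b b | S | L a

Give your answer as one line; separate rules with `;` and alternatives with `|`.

S ::= b | B a b | b M; B ::= b | a b | b B a | a L; M ::= b; L ::= b b L' | S L'; L' ::= a L' | ε

Directly left-recursive nonterminal: L.
For L: α = {a}, β = {b b, S}. Rewrite as L → β L' and L' → α L' | ε.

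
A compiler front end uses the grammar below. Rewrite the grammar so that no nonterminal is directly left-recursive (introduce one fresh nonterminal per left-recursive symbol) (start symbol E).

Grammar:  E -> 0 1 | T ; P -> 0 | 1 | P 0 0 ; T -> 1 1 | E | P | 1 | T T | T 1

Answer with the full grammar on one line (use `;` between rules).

E -> 0 1 | T; P -> 0 P' | 1 P'; T -> 1 1 T' | E T' | P T' | 1 T'; P' -> 0 0 P' | ε; T' -> T T' | 1 T' | ε

P, T are directly left-recursive.
For P: α = {0 0}, β = {0, 1}. Rewrite as P → β P' and P' → α P' | ε.
For T: α = {T, 1}, β = {1 1, E, P, 1}. Rewrite as T → β T' and T' → α T' | ε.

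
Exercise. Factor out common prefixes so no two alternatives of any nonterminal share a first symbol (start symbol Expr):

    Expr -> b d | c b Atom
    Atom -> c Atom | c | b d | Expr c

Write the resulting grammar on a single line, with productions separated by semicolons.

Atom has alternatives sharing prefix 'c': factor to Atom → c Atom1 with Atom1 → Atom | ε.

Expr -> b d | c b Atom; Atom -> b d | Expr c | c Atom1; Atom1 -> Atom | epsilon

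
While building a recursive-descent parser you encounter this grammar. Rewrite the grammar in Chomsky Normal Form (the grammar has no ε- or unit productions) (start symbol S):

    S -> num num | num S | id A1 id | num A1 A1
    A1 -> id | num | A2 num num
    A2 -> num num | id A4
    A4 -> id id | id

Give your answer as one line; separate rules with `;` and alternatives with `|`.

S -> X1 X1 | X1 S | X2 Y1 | X1 Y2; A1 -> id | num | A2 Y3; A2 -> X1 X1 | X2 A4; A4 -> X2 X2 | id; X1 -> num; X2 -> id; Y1 -> A1 X2; Y2 -> A1 A1; Y3 -> X1 X1

Introduce a nonterminal for each terminal appearing in a rule of length ≥ 2: X1 → num, X2 → id.
Binarize each right-hand side of length ≥ 3 by chaining fresh nonterminals (Y1, Y2, …): affected rules were S → X2 A1 X2; S → X1 A1 A1; A1 → A2 X1 X1.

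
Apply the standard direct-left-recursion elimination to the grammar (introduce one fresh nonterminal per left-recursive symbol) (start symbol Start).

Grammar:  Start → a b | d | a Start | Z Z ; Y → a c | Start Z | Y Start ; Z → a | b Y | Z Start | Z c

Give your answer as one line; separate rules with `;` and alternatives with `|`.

Left recursion appears on Y, Z.
For Y: α = {Start}, β = {a c, Start Z}. Rewrite as Y → β Y1 and Y1 → α Y1 | ε.
For Z: α = {Start, c}, β = {a, b Y}. Rewrite as Z → β Z1 and Z1 → α Z1 | ε.

Start → a b | d | a Start | Z Z; Y → a c Y1 | Start Z Y1; Z → a Z1 | b Y Z1; Y1 → Start Y1 | ε; Z1 → Start Z1 | c Z1 | ε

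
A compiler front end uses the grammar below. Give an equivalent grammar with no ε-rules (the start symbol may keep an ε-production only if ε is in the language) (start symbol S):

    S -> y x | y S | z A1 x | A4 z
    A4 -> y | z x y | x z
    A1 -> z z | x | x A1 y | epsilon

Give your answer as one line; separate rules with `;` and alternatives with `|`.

Nullable set = {A1}.
ε ∉ L(G), so no ε-production is kept.
Expand every rule over subsets of its nullable positions: S → z A1 x gives z A1 x | z x. A1 → x A1 y gives x A1 y | x y.

S -> y x | y S | z A1 x | z x | A4 z; A4 -> y | z x y | x z; A1 -> z z | x | x A1 y | x y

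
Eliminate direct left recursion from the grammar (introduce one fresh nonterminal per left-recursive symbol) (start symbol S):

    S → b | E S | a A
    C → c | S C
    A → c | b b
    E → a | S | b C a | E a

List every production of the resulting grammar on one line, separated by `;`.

S → b | E S | a A; C → c | S C; A → c | b b; E → a E' | S E' | b C a E'; E' → a E' | ε

Left recursion appears on E.
For E: α = {a}, β = {a, S, b C a}. Rewrite as E → β E' and E' → α E' | ε.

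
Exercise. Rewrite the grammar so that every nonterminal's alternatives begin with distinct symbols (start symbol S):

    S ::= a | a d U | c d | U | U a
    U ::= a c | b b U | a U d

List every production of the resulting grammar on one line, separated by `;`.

S has alternatives sharing prefix 'a': factor to S → a S' with S' → ε | d U.
S has alternatives sharing prefix 'U': factor to S → U S'' with S'' → ε | a.
U has alternatives sharing prefix 'a': factor to U → a U' with U' → c | U d.

S ::= c d | a S' | U S''; U ::= b b U | a U'; S' ::= ε | d U; S'' ::= ε | a; U' ::= c | U d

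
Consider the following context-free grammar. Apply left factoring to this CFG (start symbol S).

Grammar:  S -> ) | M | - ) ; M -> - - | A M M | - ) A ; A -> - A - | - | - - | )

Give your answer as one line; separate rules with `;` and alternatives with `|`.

S -> ) | M | - ); M -> A M M | - M'; A -> ) | - A'; M' -> - | ) A; A' -> A - | ε | -

M has alternatives sharing prefix '-': factor to M → - M' with M' → - | ) A.
A has alternatives sharing prefix '-': factor to A → - A' with A' → A - | ε | -.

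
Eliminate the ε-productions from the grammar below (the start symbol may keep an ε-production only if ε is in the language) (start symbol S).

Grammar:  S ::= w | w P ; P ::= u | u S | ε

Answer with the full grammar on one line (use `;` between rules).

S ::= w | w P; P ::= u | u S

Nullable nonterminals: {P}.
ε ∉ L(G), so no ε-production is kept.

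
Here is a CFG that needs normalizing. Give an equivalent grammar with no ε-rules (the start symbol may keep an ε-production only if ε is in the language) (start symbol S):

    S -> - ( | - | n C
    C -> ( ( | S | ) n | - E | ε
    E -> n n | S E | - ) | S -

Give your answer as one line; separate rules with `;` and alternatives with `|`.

The nullable symbols are {C}.
ε ∉ L(G), so no ε-production is kept.
For each production, add variants omitting each subset of nullable occurrences: S → n C gives n C | n.

S -> - ( | - | n C | n; C -> ( ( | S | ) n | - E; E -> n n | S E | - ) | S -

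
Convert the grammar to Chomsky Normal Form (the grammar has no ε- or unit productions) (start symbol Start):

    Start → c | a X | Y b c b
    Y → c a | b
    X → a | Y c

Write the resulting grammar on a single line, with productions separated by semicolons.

Introduce a nonterminal for each terminal appearing in a rule of length ≥ 2: X1 → a, X2 → b, X3 → c.
Binarize each right-hand side of length ≥ 3 by chaining fresh nonterminals (Y1, Y2, …): affected rules were Start → Y X2 X3 X2.

Start → c | X1 X | Y Y1; Y → X3 X1 | b; X → a | Y X3; X1 → a; X2 → b; X3 → c; Y1 → X2 Y2; Y2 → X3 X2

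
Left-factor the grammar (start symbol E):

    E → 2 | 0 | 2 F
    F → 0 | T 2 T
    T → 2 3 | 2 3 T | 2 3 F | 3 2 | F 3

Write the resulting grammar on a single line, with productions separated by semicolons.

E has alternatives sharing prefix '2': factor to E → 2 E' with E' → ε | F.
T has alternatives sharing prefix '2 3': factor to T → 2 3 T' with T' → ε | T | F.

E → 0 | 2 E'; F → 0 | T 2 T; T → 3 2 | F 3 | 2 3 T'; E' → ε | F; T' → ε | T | F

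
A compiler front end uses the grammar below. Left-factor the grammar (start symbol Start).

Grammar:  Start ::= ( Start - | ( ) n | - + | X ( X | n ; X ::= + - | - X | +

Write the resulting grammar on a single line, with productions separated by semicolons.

Start ::= - + | X ( X | n | ( Start1; X ::= - X | + X1; Start1 ::= Start - | ) n; X1 ::= - | ε

Start has alternatives sharing prefix '(': factor to Start → ( Start1 with Start1 → Start - | ) n.
X has alternatives sharing prefix '+': factor to X → + X1 with X1 → - | ε.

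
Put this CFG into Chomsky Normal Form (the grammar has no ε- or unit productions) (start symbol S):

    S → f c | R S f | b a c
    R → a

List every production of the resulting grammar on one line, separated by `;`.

S → X1 X2 | R Y1 | X3 Y2; R → a; X1 → f; X2 → c; X3 → b; X4 → a; Y1 → S X1; Y2 → X4 X2

Introduce a nonterminal for each terminal appearing in a rule of length ≥ 2: X1 → f, X2 → c, X3 → b, X4 → a.
Binarize each right-hand side of length ≥ 3 by chaining fresh nonterminals (Y1, Y2, …): affected rules were S → R S X1; S → X3 X4 X2.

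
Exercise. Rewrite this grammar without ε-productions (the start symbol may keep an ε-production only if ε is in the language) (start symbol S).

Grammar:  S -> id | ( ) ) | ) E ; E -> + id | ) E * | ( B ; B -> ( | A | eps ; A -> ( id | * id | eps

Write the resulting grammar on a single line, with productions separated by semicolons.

Nullable set = {A, B}.
ε ∉ L(G), so no ε-production is kept.
Expand every rule over subsets of its nullable positions: E → ( B gives ( B | (.

S -> id | ( ) ) | ) E; E -> + id | ) E * | ( B | (; B -> ( | A; A -> ( id | * id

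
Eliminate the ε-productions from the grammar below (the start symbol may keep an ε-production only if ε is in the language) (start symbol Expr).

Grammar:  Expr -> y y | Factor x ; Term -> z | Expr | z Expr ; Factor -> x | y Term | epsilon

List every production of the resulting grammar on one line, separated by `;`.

The nullable symbols are {Factor}.
ε ∉ L(G), so no ε-production is kept.
Add the nullable-subset variants: Expr → Factor x gives Factor x | x.

Expr -> y y | Factor x | x; Term -> z | Expr | z Expr; Factor -> x | y Term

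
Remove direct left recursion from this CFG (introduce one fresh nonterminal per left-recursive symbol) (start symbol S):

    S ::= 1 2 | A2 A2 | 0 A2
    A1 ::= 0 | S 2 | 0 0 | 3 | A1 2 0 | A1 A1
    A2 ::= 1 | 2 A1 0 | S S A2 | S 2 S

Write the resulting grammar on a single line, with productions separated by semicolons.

S ::= 1 2 | A2 A2 | 0 A2; A1 ::= 0 A1' | S 2 A1' | 0 0 A1' | 3 A1'; A2 ::= 1 | 2 A1 0 | S S A2 | S 2 S; A1' ::= 2 0 A1' | A1 A1' | ε

A1 is directly left-recursive.
For A1: α = {2 0, A1}, β = {0, S 2, 0 0, 3}. Rewrite as A1 → β A1' and A1' → α A1' | ε.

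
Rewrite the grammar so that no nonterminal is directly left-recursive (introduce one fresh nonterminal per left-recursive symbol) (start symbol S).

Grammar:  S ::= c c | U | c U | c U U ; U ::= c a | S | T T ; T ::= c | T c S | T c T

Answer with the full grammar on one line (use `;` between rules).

S ::= c c | U | c U | c U U; U ::= c a | S | T T; T ::= c T'; T' ::= c S T' | c T T' | epsilon

Left recursion appears on T.
For T: α = {c S, c T}, β = {c}. Rewrite as T → β T' and T' → α T' | ε.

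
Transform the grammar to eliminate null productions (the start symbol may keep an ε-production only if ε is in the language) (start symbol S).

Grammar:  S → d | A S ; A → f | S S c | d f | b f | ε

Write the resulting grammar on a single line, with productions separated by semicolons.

S → d | A S; A → f | S S c | d f | b f

The nullable symbols are {A}.
ε ∉ L(G), so no ε-production is kept.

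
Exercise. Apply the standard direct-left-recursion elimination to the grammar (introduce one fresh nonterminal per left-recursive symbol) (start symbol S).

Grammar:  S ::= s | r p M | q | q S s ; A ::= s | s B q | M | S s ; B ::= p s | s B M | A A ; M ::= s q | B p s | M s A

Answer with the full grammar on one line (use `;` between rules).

S ::= s | r p M | q | q S s; A ::= s | s B q | M | S s; B ::= p s | s B M | A A; M ::= s q M' | B p s M'; M' ::= s A M' | ε

Left recursion appears on M.
For M: α = {s A}, β = {s q, B p s}. Rewrite as M → β M' and M' → α M' | ε.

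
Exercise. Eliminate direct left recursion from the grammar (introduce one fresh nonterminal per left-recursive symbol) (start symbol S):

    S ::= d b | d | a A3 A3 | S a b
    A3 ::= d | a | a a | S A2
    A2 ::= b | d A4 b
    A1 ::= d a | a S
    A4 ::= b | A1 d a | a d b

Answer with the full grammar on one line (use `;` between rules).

S ::= d b S' | d S' | a A3 A3 S'; A3 ::= d | a | a a | S A2; A2 ::= b | d A4 b; A1 ::= d a | a S; A4 ::= b | A1 d a | a d b; S' ::= a b S' | epsilon

S is directly left-recursive.
For S: α = {a b}, β = {d b, d, a A3 A3}. Rewrite as S → β S' and S' → α S' | ε.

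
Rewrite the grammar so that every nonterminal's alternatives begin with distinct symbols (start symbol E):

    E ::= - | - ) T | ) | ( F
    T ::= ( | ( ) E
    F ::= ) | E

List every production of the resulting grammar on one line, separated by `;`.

E has alternatives sharing prefix '-': factor to E → - E' with E' → ε | ) T.
T has alternatives sharing prefix '(': factor to T → ( T' with T' → ε | ) E.

E ::= ) | ( F | - E'; T ::= ( T'; F ::= ) | E; E' ::= ε | ) T; T' ::= ε | ) E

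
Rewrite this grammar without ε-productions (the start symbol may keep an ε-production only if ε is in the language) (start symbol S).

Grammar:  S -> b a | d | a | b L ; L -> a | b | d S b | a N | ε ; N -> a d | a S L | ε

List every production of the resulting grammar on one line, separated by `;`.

The nullable symbols are {L, N}.
ε ∉ L(G), so no ε-production is kept.
For each production, add variants omitting each subset of nullable occurrences: S → b L gives b L | b. N → a S L gives a S L | a S.

S -> b a | d | a | b L | b; L -> a | b | d S b | a N; N -> a d | a S L | a S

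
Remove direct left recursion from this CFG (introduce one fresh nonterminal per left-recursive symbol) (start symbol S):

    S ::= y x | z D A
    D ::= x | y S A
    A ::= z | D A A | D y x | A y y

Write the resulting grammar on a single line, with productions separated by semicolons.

A is directly left-recursive.
For A: α = {y y}, β = {z, D A A, D y x}. Rewrite as A → β A' and A' → α A' | ε.

S ::= y x | z D A; D ::= x | y S A; A ::= z A' | D A A A' | D y x A'; A' ::= y y A' | ε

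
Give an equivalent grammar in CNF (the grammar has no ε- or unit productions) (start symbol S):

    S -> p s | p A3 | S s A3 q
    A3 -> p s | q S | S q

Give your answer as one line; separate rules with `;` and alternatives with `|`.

Introduce a nonterminal for each terminal appearing in a rule of length ≥ 2: X1 → p, X2 → s, X3 → q.
Binarize each right-hand side of length ≥ 3 by chaining fresh nonterminals (Y1, Y2, …): affected rules were S → S X2 A3 X3.

S -> X1 X2 | X1 A3 | S Y1; A3 -> X1 X2 | X3 S | S X3; X1 -> p; X2 -> s; X3 -> q; Y1 -> X2 Y2; Y2 -> A3 X3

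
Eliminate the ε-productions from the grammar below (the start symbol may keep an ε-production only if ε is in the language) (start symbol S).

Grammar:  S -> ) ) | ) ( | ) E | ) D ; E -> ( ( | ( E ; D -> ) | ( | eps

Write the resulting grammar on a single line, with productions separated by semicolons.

Nullable nonterminals: {D}.
ε ∉ L(G), so no ε-production is kept.
Expand every rule over subsets of its nullable positions: S → ) D gives ) D | ).

S -> ) ) | ) ( | ) E | ) D | ); E -> ( ( | ( E; D -> ) | (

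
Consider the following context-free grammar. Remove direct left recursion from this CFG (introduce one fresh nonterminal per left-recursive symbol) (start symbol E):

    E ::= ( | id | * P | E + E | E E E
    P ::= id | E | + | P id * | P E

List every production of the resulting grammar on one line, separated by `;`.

E ::= ( E' | id E' | * P E'; P ::= id P' | E P' | + P'; E' ::= + E E' | E E E' | ε; P' ::= id * P' | E P' | ε

Left recursion appears on E, P.
For E: α = {+ E, E E}, β = {(, id, * P}. Rewrite as E → β E' and E' → α E' | ε.
For P: α = {id *, E}, β = {id, E, +}. Rewrite as P → β P' and P' → α P' | ε.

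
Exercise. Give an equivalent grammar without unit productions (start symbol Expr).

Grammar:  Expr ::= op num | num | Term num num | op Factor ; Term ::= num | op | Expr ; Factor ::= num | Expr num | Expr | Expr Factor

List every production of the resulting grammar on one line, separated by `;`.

Unit pairs: Factor ⇒* {Expr}; Term ⇒* {Expr}.
Replace each nonterminal's rules with the union of the non-unit rules of every nonterminal it unit-derives.

Expr ::= op num | num | Term num num | op Factor; Term ::= num | op | op num | Term num num | op Factor; Factor ::= num | Expr num | Expr Factor | op num | Term num num | op Factor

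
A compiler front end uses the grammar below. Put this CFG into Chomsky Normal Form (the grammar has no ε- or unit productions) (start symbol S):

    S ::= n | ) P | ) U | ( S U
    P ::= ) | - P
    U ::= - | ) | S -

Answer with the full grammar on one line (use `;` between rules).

Introduce a nonterminal for each terminal appearing in a rule of length ≥ 2: X1 → ), X2 → (, X3 → -.
Binarize each right-hand side of length ≥ 3 by chaining fresh nonterminals (Y1, Y2, …): affected rules were S → X2 S U.

S ::= n | X1 P | X1 U | X2 Y1; P ::= ) | X3 P; U ::= - | ) | S X3; X1 ::= ); X2 ::= (; X3 ::= -; Y1 ::= S U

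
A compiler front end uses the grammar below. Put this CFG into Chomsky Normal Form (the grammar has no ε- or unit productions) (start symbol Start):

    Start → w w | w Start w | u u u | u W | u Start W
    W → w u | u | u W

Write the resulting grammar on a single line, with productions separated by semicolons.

Start → X1 X1 | X1 Y1 | X2 Y2 | X2 W | X2 Y3; W → X1 X2 | u | X2 W; X1 → w; X2 → u; Y1 → Start X1; Y2 → X2 X2; Y3 → Start W

Introduce a nonterminal for each terminal appearing in a rule of length ≥ 2: X1 → w, X2 → u.
Binarize each right-hand side of length ≥ 3 by chaining fresh nonterminals (Y1, Y2, …): affected rules were Start → X1 Start X1; Start → X2 X2 X2; Start → X2 Start W.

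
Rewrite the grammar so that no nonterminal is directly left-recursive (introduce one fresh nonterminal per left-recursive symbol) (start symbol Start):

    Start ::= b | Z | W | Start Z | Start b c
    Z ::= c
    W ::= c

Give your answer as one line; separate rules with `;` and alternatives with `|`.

Start ::= b Start1 | Z Start1 | W Start1; Z ::= c; W ::= c; Start1 ::= Z Start1 | b c Start1 | ε

Directly left-recursive nonterminal: Start.
For Start: α = {Z, b c}, β = {b, Z, W}. Rewrite as Start → β Start1 and Start1 → α Start1 | ε.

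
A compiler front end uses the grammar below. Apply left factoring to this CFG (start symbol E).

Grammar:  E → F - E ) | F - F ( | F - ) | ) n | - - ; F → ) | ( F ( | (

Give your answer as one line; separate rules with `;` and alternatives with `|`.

E → ) n | - - | F - E'; F → ) | ( F'; E' → E ) | F ( | ); F' → F ( | epsilon

E has alternatives sharing prefix 'F -': factor to E → F - E' with E' → E ) | F ( | ).
F has alternatives sharing prefix '(': factor to F → ( F' with F' → F ( | ε.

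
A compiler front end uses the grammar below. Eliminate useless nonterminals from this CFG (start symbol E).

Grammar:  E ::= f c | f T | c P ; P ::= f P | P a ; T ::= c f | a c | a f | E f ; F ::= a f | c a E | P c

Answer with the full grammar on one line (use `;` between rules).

E ::= f c | f T; T ::= c f | a c | a f | E f

Generating nonterminals: {E, F, T}.
Reachable from E after that: {E, T}.
Removed useless symbols: {F, P} and every production mentioning them.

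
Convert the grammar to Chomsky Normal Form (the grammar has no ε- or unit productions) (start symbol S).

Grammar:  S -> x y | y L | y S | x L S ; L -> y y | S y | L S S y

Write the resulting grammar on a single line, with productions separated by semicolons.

Introduce a nonterminal for each terminal appearing in a rule of length ≥ 2: X1 → x, X2 → y.
Binarize each right-hand side of length ≥ 3 by chaining fresh nonterminals (Y1, Y2, …): affected rules were S → X1 L S; L → L S S X2.

S -> X1 X2 | X2 L | X2 S | X1 Y1; L -> X2 X2 | S X2 | L Y2; X1 -> x; X2 -> y; Y1 -> L S; Y2 -> S Y3; Y3 -> S X2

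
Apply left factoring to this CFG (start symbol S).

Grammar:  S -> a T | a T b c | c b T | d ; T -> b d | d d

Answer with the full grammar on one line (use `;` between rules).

S -> c b T | d | a T S'; T -> b d | d d; S' -> ε | b c

S has alternatives sharing prefix 'a T': factor to S → a T S' with S' → ε | b c.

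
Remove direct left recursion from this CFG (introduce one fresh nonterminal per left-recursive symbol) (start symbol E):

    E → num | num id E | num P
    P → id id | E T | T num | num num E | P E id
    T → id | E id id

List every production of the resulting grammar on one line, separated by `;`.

E → num | num id E | num P; P → id id P' | E T P' | T num P' | num num E P'; T → id | E id id; P' → E id P' | epsilon

Left recursion appears on P.
For P: α = {E id}, β = {id id, E T, T num, num num E}. Rewrite as P → β P' and P' → α P' | ε.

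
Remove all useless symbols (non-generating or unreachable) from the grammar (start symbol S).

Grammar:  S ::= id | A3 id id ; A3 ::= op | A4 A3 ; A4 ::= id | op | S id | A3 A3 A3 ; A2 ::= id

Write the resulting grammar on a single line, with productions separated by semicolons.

Generating nonterminals: {A2, A3, A4, S}.
Reachable from S after that: {A3, A4, S}.
Removed useless symbols: {A2} and every production mentioning them.

S ::= id | A3 id id; A3 ::= op | A4 A3; A4 ::= id | op | S id | A3 A3 A3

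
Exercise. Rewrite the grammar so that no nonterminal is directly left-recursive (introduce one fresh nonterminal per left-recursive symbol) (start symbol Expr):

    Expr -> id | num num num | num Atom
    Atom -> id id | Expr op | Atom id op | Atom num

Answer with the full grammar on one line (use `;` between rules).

Directly left-recursive nonterminal: Atom.
For Atom: α = {id op, num}, β = {id id, Expr op}. Rewrite as Atom → β Atom1 and Atom1 → α Atom1 | ε.

Expr -> id | num num num | num Atom; Atom -> id id Atom1 | Expr op Atom1; Atom1 -> id op Atom1 | num Atom1 | ε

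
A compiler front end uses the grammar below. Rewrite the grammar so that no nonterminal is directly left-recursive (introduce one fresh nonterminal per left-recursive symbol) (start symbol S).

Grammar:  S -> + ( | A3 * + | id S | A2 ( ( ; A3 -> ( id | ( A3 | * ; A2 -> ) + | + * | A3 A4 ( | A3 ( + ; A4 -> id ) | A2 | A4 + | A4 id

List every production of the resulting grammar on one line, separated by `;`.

Directly left-recursive nonterminal: A4.
For A4: α = {+, id}, β = {id ), A2}. Rewrite as A4 → β A4' and A4' → α A4' | ε.

S -> + ( | A3 * + | id S | A2 ( (; A3 -> ( id | ( A3 | *; A2 -> ) + | + * | A3 A4 ( | A3 ( +; A4 -> id ) A4' | A2 A4'; A4' -> + A4' | id A4' | ε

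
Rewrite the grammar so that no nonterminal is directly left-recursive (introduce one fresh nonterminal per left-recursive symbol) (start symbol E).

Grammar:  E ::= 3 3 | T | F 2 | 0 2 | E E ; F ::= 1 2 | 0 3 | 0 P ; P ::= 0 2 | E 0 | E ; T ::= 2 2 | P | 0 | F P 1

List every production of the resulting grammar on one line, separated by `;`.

Directly left-recursive nonterminal: E.
For E: α = {E}, β = {3 3, T, F 2, 0 2}. Rewrite as E → β E' and E' → α E' | ε.

E ::= 3 3 E' | T E' | F 2 E' | 0 2 E'; F ::= 1 2 | 0 3 | 0 P; P ::= 0 2 | E 0 | E; T ::= 2 2 | P | 0 | F P 1; E' ::= E E' | epsilon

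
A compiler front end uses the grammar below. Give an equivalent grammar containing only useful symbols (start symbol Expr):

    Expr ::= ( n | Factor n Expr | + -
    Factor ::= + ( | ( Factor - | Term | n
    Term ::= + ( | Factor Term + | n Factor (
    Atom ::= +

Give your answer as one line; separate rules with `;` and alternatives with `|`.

Generating nonterminals: {Atom, Expr, Factor, Term}.
Reachable from Expr after that: {Expr, Factor, Term}.
Removed useless symbols: {Atom} and every production mentioning them.

Expr ::= ( n | Factor n Expr | + -; Factor ::= + ( | ( Factor - | Term | n; Term ::= + ( | Factor Term + | n Factor (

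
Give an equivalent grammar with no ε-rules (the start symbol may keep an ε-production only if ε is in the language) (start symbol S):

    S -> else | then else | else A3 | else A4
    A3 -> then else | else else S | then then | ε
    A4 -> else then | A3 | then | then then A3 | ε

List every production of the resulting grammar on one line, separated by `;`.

The nullable symbols are {A3, A4}.
ε ∉ L(G), so no ε-production is kept.
Add the nullable-subset variants: A4 → then then A3 gives then then A3 | then then.

S -> else | then else | else A3 | else A4; A3 -> then else | else else S | then then; A4 -> else then | A3 | then | then then A3 | then then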